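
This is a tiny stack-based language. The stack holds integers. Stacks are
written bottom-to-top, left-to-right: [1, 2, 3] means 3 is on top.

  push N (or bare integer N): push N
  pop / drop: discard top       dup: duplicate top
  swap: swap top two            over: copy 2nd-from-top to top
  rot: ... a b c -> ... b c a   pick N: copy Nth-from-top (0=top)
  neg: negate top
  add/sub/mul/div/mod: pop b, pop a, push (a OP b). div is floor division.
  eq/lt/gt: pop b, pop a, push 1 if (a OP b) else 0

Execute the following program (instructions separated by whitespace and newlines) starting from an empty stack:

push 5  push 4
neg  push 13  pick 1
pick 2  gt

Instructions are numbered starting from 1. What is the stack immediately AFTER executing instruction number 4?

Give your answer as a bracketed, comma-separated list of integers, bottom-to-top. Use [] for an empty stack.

Step 1 ('push 5'): [5]
Step 2 ('push 4'): [5, 4]
Step 3 ('neg'): [5, -4]
Step 4 ('push 13'): [5, -4, 13]

Answer: [5, -4, 13]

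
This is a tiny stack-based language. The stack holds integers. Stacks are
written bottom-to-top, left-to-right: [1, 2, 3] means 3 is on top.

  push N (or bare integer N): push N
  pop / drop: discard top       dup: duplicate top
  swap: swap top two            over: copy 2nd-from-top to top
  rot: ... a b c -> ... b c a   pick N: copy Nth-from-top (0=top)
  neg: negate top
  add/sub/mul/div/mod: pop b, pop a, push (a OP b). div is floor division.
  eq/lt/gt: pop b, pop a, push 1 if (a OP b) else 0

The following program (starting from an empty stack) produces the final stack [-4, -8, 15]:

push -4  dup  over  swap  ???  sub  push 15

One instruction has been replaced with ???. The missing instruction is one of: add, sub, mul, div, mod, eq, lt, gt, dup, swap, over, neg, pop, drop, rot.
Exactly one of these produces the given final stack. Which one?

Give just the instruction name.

Answer: neg

Derivation:
Stack before ???: [-4, -4, -4]
Stack after ???:  [-4, -4, 4]
The instruction that transforms [-4, -4, -4] -> [-4, -4, 4] is: neg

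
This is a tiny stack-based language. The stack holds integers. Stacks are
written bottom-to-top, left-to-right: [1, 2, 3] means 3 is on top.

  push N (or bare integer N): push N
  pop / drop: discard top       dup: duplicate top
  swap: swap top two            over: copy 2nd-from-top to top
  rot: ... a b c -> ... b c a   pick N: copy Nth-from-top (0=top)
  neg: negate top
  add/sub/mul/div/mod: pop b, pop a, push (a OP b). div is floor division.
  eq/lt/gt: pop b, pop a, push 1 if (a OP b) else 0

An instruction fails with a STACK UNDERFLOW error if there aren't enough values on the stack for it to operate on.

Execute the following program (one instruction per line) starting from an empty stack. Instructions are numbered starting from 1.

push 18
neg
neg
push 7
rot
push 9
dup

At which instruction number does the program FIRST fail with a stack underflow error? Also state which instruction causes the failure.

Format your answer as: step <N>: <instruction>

Step 1 ('push 18'): stack = [18], depth = 1
Step 2 ('neg'): stack = [-18], depth = 1
Step 3 ('neg'): stack = [18], depth = 1
Step 4 ('push 7'): stack = [18, 7], depth = 2
Step 5 ('rot'): needs 3 value(s) but depth is 2 — STACK UNDERFLOW

Answer: step 5: rot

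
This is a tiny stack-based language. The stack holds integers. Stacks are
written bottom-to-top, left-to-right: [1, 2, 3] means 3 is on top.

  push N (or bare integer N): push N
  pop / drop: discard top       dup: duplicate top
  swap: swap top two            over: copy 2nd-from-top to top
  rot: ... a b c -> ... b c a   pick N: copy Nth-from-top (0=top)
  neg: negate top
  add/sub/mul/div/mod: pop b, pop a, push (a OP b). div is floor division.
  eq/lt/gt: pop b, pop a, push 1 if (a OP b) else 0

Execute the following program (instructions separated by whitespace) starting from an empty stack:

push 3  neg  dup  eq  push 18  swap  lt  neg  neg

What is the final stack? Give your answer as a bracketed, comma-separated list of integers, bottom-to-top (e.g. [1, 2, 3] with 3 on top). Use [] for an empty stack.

Answer: [0]

Derivation:
After 'push 3': [3]
After 'neg': [-3]
After 'dup': [-3, -3]
After 'eq': [1]
After 'push 18': [1, 18]
After 'swap': [18, 1]
After 'lt': [0]
After 'neg': [0]
After 'neg': [0]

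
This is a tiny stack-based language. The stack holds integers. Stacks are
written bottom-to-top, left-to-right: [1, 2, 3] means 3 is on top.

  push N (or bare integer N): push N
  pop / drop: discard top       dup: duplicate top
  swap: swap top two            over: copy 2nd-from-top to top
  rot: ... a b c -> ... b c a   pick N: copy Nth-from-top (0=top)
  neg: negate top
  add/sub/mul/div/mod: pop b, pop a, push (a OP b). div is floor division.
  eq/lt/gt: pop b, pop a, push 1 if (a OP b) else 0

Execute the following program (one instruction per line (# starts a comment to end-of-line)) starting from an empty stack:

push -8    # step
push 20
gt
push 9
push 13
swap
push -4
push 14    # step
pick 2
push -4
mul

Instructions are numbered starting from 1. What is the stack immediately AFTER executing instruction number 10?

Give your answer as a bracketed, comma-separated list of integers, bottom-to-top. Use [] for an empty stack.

Step 1 ('push -8'): [-8]
Step 2 ('push 20'): [-8, 20]
Step 3 ('gt'): [0]
Step 4 ('push 9'): [0, 9]
Step 5 ('push 13'): [0, 9, 13]
Step 6 ('swap'): [0, 13, 9]
Step 7 ('push -4'): [0, 13, 9, -4]
Step 8 ('push 14'): [0, 13, 9, -4, 14]
Step 9 ('pick 2'): [0, 13, 9, -4, 14, 9]
Step 10 ('push -4'): [0, 13, 9, -4, 14, 9, -4]

Answer: [0, 13, 9, -4, 14, 9, -4]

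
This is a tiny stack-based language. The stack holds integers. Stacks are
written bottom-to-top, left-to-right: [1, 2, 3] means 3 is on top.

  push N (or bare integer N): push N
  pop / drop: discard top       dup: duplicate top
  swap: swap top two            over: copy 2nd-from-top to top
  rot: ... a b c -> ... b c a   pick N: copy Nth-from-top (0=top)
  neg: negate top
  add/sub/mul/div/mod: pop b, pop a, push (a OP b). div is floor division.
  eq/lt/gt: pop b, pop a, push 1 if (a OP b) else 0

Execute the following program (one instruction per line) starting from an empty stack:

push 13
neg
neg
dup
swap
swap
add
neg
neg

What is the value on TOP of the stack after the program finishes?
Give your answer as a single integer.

After 'push 13': [13]
After 'neg': [-13]
After 'neg': [13]
After 'dup': [13, 13]
After 'swap': [13, 13]
After 'swap': [13, 13]
After 'add': [26]
After 'neg': [-26]
After 'neg': [26]

Answer: 26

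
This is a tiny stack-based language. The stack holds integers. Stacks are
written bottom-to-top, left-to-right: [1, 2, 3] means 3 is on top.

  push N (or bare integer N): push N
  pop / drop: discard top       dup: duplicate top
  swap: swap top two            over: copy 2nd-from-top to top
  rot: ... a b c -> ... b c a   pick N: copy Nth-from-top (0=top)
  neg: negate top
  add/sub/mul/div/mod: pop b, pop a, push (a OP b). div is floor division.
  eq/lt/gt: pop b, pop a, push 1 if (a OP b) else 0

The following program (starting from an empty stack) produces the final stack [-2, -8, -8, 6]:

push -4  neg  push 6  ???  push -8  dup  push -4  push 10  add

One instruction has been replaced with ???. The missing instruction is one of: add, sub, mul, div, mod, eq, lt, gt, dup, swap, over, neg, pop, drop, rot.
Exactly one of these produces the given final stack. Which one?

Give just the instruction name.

Stack before ???: [4, 6]
Stack after ???:  [-2]
The instruction that transforms [4, 6] -> [-2] is: sub

Answer: sub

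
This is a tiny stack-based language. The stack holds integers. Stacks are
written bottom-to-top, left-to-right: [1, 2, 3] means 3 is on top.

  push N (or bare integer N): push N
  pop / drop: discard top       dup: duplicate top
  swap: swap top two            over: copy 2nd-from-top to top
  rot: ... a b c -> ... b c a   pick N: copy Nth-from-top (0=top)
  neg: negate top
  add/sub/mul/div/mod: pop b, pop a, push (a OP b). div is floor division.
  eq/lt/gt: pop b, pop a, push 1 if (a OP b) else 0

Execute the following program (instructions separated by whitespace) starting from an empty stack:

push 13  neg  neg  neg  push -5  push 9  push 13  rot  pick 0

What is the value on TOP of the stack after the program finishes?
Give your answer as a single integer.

Answer: -5

Derivation:
After 'push 13': [13]
After 'neg': [-13]
After 'neg': [13]
After 'neg': [-13]
After 'push -5': [-13, -5]
After 'push 9': [-13, -5, 9]
After 'push 13': [-13, -5, 9, 13]
After 'rot': [-13, 9, 13, -5]
After 'pick 0': [-13, 9, 13, -5, -5]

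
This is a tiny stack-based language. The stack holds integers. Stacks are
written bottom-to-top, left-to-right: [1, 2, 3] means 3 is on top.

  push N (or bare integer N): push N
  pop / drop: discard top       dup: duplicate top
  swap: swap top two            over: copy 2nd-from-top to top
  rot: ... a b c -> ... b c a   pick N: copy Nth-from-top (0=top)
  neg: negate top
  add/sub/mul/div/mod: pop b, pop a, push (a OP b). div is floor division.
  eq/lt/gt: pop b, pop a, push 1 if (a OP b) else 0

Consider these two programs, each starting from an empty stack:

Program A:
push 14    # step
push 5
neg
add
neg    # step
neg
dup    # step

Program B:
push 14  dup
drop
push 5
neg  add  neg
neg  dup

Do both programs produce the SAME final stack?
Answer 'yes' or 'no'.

Program A trace:
  After 'push 14': [14]
  After 'push 5': [14, 5]
  After 'neg': [14, -5]
  After 'add': [9]
  After 'neg': [-9]
  After 'neg': [9]
  After 'dup': [9, 9]
Program A final stack: [9, 9]

Program B trace:
  After 'push 14': [14]
  After 'dup': [14, 14]
  After 'drop': [14]
  After 'push 5': [14, 5]
  After 'neg': [14, -5]
  After 'add': [9]
  After 'neg': [-9]
  After 'neg': [9]
  After 'dup': [9, 9]
Program B final stack: [9, 9]
Same: yes

Answer: yes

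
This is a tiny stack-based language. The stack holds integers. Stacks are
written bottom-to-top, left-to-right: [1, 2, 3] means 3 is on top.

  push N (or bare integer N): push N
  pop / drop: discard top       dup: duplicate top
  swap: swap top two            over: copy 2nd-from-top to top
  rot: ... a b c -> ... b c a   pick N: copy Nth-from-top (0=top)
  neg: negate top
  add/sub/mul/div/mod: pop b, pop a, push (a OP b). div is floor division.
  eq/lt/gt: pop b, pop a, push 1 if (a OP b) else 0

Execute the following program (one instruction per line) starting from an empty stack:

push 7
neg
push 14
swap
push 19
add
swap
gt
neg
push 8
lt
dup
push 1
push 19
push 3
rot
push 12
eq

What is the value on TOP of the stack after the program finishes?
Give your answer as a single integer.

After 'push 7': [7]
After 'neg': [-7]
After 'push 14': [-7, 14]
After 'swap': [14, -7]
After 'push 19': [14, -7, 19]
After 'add': [14, 12]
After 'swap': [12, 14]
After 'gt': [0]
After 'neg': [0]
After 'push 8': [0, 8]
After 'lt': [1]
After 'dup': [1, 1]
After 'push 1': [1, 1, 1]
After 'push 19': [1, 1, 1, 19]
After 'push 3': [1, 1, 1, 19, 3]
After 'rot': [1, 1, 19, 3, 1]
After 'push 12': [1, 1, 19, 3, 1, 12]
After 'eq': [1, 1, 19, 3, 0]

Answer: 0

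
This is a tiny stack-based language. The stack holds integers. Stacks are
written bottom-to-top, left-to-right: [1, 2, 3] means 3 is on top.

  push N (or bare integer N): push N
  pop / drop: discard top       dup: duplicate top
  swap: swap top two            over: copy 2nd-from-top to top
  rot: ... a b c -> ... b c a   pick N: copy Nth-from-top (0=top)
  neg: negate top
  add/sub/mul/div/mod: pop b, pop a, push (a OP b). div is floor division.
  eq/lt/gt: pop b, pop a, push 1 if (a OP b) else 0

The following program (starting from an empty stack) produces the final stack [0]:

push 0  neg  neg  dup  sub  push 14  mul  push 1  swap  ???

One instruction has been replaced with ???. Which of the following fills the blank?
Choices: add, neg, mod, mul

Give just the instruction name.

Stack before ???: [1, 0]
Stack after ???:  [0]
Checking each choice:
  add: produces [1]
  neg: produces [1, 0]
  mod: modulo by zero
  mul: MATCH


Answer: mul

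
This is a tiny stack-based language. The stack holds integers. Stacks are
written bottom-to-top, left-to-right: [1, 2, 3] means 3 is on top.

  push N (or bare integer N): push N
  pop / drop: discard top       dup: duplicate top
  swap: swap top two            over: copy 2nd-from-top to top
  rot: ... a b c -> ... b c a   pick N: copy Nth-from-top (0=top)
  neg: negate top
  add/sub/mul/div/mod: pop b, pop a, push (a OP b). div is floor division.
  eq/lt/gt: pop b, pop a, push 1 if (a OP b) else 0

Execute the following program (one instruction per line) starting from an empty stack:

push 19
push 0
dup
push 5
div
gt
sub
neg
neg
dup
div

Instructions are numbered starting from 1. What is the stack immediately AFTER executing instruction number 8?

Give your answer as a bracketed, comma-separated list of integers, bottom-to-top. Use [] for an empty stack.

Answer: [-19]

Derivation:
Step 1 ('push 19'): [19]
Step 2 ('push 0'): [19, 0]
Step 3 ('dup'): [19, 0, 0]
Step 4 ('push 5'): [19, 0, 0, 5]
Step 5 ('div'): [19, 0, 0]
Step 6 ('gt'): [19, 0]
Step 7 ('sub'): [19]
Step 8 ('neg'): [-19]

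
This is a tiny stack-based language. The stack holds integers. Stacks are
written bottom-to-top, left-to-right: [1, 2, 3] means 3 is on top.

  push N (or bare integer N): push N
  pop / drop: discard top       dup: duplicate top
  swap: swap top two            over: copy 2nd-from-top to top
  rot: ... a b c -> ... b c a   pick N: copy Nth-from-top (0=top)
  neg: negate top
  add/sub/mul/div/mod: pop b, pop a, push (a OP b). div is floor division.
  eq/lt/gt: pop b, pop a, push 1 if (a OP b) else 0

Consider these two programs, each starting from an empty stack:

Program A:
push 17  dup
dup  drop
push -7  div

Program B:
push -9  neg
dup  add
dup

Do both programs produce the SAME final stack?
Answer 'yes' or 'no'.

Answer: no

Derivation:
Program A trace:
  After 'push 17': [17]
  After 'dup': [17, 17]
  After 'dup': [17, 17, 17]
  After 'drop': [17, 17]
  After 'push -7': [17, 17, -7]
  After 'div': [17, -3]
Program A final stack: [17, -3]

Program B trace:
  After 'push -9': [-9]
  After 'neg': [9]
  After 'dup': [9, 9]
  After 'add': [18]
  After 'dup': [18, 18]
Program B final stack: [18, 18]
Same: no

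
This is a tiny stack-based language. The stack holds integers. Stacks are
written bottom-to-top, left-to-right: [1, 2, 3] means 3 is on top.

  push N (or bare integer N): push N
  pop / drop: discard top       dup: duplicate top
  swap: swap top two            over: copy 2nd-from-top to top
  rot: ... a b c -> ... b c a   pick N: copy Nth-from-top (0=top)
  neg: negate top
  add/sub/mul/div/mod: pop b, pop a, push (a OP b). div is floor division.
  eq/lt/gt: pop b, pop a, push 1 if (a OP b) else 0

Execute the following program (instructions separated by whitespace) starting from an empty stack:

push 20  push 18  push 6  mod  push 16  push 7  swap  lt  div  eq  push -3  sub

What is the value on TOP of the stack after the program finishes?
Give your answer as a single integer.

Answer: 3

Derivation:
After 'push 20': [20]
After 'push 18': [20, 18]
After 'push 6': [20, 18, 6]
After 'mod': [20, 0]
After 'push 16': [20, 0, 16]
After 'push 7': [20, 0, 16, 7]
After 'swap': [20, 0, 7, 16]
After 'lt': [20, 0, 1]
After 'div': [20, 0]
After 'eq': [0]
After 'push -3': [0, -3]
After 'sub': [3]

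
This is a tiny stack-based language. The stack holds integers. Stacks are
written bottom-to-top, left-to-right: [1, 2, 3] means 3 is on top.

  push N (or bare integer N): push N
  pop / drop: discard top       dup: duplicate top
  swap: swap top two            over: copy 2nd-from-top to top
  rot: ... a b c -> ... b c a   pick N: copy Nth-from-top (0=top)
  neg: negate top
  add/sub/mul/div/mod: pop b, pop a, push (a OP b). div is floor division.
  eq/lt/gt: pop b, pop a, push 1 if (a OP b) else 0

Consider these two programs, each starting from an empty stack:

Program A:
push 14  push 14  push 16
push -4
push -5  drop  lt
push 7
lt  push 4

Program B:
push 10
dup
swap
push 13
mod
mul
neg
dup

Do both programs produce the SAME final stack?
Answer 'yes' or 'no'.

Answer: no

Derivation:
Program A trace:
  After 'push 14': [14]
  After 'push 14': [14, 14]
  After 'push 16': [14, 14, 16]
  After 'push -4': [14, 14, 16, -4]
  After 'push -5': [14, 14, 16, -4, -5]
  After 'drop': [14, 14, 16, -4]
  After 'lt': [14, 14, 0]
  After 'push 7': [14, 14, 0, 7]
  After 'lt': [14, 14, 1]
  After 'push 4': [14, 14, 1, 4]
Program A final stack: [14, 14, 1, 4]

Program B trace:
  After 'push 10': [10]
  After 'dup': [10, 10]
  After 'swap': [10, 10]
  After 'push 13': [10, 10, 13]
  After 'mod': [10, 10]
  After 'mul': [100]
  After 'neg': [-100]
  After 'dup': [-100, -100]
Program B final stack: [-100, -100]
Same: no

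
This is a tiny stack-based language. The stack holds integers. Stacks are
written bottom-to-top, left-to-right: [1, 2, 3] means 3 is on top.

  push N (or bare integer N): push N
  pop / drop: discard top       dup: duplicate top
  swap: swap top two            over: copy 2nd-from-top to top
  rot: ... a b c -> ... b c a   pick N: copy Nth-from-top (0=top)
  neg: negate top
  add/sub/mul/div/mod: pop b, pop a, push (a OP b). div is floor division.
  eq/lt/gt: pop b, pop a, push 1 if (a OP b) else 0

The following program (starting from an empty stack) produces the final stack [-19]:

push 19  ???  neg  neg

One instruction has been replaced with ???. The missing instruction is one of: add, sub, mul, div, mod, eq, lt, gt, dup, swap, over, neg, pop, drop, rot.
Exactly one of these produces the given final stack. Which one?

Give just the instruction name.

Answer: neg

Derivation:
Stack before ???: [19]
Stack after ???:  [-19]
The instruction that transforms [19] -> [-19] is: neg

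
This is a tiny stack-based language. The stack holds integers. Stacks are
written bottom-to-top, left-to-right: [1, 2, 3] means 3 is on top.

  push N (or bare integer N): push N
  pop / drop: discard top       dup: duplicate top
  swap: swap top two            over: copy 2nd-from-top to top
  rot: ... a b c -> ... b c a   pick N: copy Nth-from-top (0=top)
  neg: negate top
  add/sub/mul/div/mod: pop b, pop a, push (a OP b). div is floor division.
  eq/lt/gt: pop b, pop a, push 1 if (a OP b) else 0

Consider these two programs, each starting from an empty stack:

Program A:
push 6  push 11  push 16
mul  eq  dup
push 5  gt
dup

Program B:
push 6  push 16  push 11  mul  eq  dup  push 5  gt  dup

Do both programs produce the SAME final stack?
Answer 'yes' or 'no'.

Answer: yes

Derivation:
Program A trace:
  After 'push 6': [6]
  After 'push 11': [6, 11]
  After 'push 16': [6, 11, 16]
  After 'mul': [6, 176]
  After 'eq': [0]
  After 'dup': [0, 0]
  After 'push 5': [0, 0, 5]
  After 'gt': [0, 0]
  After 'dup': [0, 0, 0]
Program A final stack: [0, 0, 0]

Program B trace:
  After 'push 6': [6]
  After 'push 16': [6, 16]
  After 'push 11': [6, 16, 11]
  After 'mul': [6, 176]
  After 'eq': [0]
  After 'dup': [0, 0]
  After 'push 5': [0, 0, 5]
  After 'gt': [0, 0]
  After 'dup': [0, 0, 0]
Program B final stack: [0, 0, 0]
Same: yes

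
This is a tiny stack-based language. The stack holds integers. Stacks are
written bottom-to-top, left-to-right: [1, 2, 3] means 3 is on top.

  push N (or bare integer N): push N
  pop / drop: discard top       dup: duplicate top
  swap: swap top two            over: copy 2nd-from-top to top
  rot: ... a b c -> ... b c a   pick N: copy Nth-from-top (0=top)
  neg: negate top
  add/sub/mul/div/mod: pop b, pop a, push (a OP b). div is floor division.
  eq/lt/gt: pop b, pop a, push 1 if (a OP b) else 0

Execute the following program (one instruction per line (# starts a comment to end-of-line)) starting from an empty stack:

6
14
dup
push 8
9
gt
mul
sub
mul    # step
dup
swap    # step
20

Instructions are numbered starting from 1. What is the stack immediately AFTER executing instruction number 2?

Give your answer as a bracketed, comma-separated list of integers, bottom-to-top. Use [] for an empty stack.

Step 1 ('6'): [6]
Step 2 ('14'): [6, 14]

Answer: [6, 14]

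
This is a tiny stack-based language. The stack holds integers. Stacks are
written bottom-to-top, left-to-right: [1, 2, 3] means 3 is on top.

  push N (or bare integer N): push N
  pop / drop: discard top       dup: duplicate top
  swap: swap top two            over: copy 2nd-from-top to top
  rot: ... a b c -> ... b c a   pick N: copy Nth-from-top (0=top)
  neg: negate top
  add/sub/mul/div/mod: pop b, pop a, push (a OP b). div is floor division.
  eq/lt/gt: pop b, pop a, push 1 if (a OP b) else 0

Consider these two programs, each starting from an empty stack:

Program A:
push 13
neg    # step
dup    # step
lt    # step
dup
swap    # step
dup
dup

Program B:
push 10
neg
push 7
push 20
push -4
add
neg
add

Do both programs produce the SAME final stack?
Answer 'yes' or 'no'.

Program A trace:
  After 'push 13': [13]
  After 'neg': [-13]
  After 'dup': [-13, -13]
  After 'lt': [0]
  After 'dup': [0, 0]
  After 'swap': [0, 0]
  After 'dup': [0, 0, 0]
  After 'dup': [0, 0, 0, 0]
Program A final stack: [0, 0, 0, 0]

Program B trace:
  After 'push 10': [10]
  After 'neg': [-10]
  After 'push 7': [-10, 7]
  After 'push 20': [-10, 7, 20]
  After 'push -4': [-10, 7, 20, -4]
  After 'add': [-10, 7, 16]
  After 'neg': [-10, 7, -16]
  After 'add': [-10, -9]
Program B final stack: [-10, -9]
Same: no

Answer: no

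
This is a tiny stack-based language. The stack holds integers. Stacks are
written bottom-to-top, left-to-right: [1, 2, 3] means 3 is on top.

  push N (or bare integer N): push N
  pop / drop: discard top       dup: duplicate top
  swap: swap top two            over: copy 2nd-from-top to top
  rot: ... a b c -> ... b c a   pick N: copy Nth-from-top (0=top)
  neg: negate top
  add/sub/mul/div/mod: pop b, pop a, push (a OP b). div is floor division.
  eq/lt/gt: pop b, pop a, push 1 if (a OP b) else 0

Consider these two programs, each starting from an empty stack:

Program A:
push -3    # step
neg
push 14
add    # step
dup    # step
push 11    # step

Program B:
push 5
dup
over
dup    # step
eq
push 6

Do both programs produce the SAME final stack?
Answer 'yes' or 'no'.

Program A trace:
  After 'push -3': [-3]
  After 'neg': [3]
  After 'push 14': [3, 14]
  After 'add': [17]
  After 'dup': [17, 17]
  After 'push 11': [17, 17, 11]
Program A final stack: [17, 17, 11]

Program B trace:
  After 'push 5': [5]
  After 'dup': [5, 5]
  After 'over': [5, 5, 5]
  After 'dup': [5, 5, 5, 5]
  After 'eq': [5, 5, 1]
  After 'push 6': [5, 5, 1, 6]
Program B final stack: [5, 5, 1, 6]
Same: no

Answer: no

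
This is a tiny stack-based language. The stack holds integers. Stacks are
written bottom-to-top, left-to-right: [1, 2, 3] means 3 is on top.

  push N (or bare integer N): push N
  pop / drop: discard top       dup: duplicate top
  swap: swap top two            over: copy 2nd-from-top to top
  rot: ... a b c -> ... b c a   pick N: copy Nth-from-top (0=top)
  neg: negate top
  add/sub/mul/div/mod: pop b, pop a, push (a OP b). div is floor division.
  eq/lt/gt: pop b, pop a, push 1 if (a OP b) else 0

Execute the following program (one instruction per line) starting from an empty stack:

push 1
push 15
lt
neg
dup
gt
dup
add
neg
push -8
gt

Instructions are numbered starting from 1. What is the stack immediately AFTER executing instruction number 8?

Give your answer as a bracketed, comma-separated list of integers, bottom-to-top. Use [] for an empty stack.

Answer: [0]

Derivation:
Step 1 ('push 1'): [1]
Step 2 ('push 15'): [1, 15]
Step 3 ('lt'): [1]
Step 4 ('neg'): [-1]
Step 5 ('dup'): [-1, -1]
Step 6 ('gt'): [0]
Step 7 ('dup'): [0, 0]
Step 8 ('add'): [0]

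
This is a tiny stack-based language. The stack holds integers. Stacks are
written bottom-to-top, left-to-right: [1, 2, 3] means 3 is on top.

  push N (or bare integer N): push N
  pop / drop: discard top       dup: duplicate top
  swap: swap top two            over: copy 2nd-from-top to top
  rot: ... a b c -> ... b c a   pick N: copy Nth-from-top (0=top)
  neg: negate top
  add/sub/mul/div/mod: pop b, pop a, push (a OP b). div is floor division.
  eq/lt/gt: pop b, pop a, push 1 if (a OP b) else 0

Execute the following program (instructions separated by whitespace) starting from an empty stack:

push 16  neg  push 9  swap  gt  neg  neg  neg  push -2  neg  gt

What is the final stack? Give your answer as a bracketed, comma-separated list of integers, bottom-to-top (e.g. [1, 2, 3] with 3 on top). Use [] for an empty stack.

After 'push 16': [16]
After 'neg': [-16]
After 'push 9': [-16, 9]
After 'swap': [9, -16]
After 'gt': [1]
After 'neg': [-1]
After 'neg': [1]
After 'neg': [-1]
After 'push -2': [-1, -2]
After 'neg': [-1, 2]
After 'gt': [0]

Answer: [0]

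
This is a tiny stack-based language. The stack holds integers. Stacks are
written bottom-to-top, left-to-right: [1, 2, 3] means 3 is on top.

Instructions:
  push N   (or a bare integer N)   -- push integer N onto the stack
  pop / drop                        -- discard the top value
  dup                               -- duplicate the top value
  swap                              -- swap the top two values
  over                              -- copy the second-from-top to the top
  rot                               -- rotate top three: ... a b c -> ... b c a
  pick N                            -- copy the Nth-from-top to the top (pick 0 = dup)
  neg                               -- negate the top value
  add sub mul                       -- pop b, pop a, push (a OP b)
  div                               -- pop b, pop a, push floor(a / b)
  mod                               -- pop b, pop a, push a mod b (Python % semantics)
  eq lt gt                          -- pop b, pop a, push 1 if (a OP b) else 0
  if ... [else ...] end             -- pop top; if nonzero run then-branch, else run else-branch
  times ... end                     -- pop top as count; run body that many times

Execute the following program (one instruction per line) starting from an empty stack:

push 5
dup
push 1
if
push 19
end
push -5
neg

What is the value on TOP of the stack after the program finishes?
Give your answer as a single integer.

After 'push 5': [5]
After 'dup': [5, 5]
After 'push 1': [5, 5, 1]
After 'if': [5, 5]
After 'push 19': [5, 5, 19]
After 'push -5': [5, 5, 19, -5]
After 'neg': [5, 5, 19, 5]

Answer: 5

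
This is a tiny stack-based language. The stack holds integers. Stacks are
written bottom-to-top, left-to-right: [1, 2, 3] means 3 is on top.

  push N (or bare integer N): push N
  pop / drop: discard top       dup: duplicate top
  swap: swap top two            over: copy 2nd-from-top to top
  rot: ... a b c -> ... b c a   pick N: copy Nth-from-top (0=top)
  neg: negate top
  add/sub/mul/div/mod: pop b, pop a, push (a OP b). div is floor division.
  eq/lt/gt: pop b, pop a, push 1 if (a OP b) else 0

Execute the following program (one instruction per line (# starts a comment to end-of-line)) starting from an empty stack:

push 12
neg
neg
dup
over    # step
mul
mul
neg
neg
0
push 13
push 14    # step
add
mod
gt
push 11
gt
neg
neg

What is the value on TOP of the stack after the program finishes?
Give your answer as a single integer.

Answer: 0

Derivation:
After 'push 12': [12]
After 'neg': [-12]
After 'neg': [12]
After 'dup': [12, 12]
After 'over': [12, 12, 12]
After 'mul': [12, 144]
After 'mul': [1728]
After 'neg': [-1728]
After 'neg': [1728]
After 'push 0': [1728, 0]
After 'push 13': [1728, 0, 13]
After 'push 14': [1728, 0, 13, 14]
After 'add': [1728, 0, 27]
After 'mod': [1728, 0]
After 'gt': [1]
After 'push 11': [1, 11]
After 'gt': [0]
After 'neg': [0]
After 'neg': [0]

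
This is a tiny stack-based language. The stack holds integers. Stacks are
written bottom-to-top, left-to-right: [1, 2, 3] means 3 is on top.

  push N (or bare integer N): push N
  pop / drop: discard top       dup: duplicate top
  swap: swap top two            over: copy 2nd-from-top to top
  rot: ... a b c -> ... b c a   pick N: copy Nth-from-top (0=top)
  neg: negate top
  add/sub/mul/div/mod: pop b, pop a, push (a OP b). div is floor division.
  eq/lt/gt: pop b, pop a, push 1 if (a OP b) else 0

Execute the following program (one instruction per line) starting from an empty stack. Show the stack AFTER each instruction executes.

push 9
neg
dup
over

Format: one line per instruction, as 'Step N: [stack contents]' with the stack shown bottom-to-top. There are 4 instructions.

Step 1: [9]
Step 2: [-9]
Step 3: [-9, -9]
Step 4: [-9, -9, -9]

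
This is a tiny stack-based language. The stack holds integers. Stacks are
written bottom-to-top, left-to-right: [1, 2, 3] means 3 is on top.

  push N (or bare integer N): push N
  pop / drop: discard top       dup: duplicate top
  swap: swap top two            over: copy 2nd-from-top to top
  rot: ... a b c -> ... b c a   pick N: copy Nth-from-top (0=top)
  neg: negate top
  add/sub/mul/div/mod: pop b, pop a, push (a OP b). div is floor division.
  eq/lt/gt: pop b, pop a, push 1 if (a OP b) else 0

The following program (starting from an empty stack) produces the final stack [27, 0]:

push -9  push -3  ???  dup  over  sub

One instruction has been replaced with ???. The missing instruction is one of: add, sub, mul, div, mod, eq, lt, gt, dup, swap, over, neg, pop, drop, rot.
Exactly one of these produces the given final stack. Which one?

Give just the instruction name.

Answer: mul

Derivation:
Stack before ???: [-9, -3]
Stack after ???:  [27]
The instruction that transforms [-9, -3] -> [27] is: mul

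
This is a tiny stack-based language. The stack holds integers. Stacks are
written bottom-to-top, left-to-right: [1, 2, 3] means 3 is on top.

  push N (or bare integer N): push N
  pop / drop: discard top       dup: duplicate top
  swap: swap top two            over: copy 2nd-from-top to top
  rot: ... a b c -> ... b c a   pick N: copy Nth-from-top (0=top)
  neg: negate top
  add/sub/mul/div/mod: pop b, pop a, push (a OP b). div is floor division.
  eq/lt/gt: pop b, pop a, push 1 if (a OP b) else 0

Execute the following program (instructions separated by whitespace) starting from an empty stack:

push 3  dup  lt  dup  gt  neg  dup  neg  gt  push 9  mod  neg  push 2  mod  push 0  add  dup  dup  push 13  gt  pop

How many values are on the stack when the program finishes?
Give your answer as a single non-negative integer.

After 'push 3': stack = [3] (depth 1)
After 'dup': stack = [3, 3] (depth 2)
After 'lt': stack = [0] (depth 1)
After 'dup': stack = [0, 0] (depth 2)
After 'gt': stack = [0] (depth 1)
After 'neg': stack = [0] (depth 1)
After 'dup': stack = [0, 0] (depth 2)
After 'neg': stack = [0, 0] (depth 2)
After 'gt': stack = [0] (depth 1)
After 'push 9': stack = [0, 9] (depth 2)
  ...
After 'neg': stack = [0] (depth 1)
After 'push 2': stack = [0, 2] (depth 2)
After 'mod': stack = [0] (depth 1)
After 'push 0': stack = [0, 0] (depth 2)
After 'add': stack = [0] (depth 1)
After 'dup': stack = [0, 0] (depth 2)
After 'dup': stack = [0, 0, 0] (depth 3)
After 'push 13': stack = [0, 0, 0, 13] (depth 4)
After 'gt': stack = [0, 0, 0] (depth 3)
After 'pop': stack = [0, 0] (depth 2)

Answer: 2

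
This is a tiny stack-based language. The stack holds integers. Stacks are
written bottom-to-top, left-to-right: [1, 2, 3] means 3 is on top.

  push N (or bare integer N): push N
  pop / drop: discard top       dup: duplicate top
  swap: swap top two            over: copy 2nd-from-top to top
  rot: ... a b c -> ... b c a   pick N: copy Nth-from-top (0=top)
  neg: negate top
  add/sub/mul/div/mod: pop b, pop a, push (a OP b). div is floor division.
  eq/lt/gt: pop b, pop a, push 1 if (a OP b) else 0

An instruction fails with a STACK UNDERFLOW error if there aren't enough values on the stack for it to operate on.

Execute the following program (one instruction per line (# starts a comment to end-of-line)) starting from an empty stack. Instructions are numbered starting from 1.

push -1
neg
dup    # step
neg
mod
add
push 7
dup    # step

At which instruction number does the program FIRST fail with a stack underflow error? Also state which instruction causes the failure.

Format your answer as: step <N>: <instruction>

Answer: step 6: add

Derivation:
Step 1 ('push -1'): stack = [-1], depth = 1
Step 2 ('neg'): stack = [1], depth = 1
Step 3 ('dup'): stack = [1, 1], depth = 2
Step 4 ('neg'): stack = [1, -1], depth = 2
Step 5 ('mod'): stack = [0], depth = 1
Step 6 ('add'): needs 2 value(s) but depth is 1 — STACK UNDERFLOW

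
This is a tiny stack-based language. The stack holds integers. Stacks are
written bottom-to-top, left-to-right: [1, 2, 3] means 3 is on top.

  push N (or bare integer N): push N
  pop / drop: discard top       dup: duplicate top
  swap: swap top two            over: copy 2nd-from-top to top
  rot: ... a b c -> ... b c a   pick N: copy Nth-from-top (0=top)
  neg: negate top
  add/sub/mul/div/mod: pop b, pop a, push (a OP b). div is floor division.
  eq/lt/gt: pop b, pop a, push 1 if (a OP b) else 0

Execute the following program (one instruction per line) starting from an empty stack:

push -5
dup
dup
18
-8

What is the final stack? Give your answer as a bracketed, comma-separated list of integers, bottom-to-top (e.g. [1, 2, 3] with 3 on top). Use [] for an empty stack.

Answer: [-5, -5, -5, 18, -8]

Derivation:
After 'push -5': [-5]
After 'dup': [-5, -5]
After 'dup': [-5, -5, -5]
After 'push 18': [-5, -5, -5, 18]
After 'push -8': [-5, -5, -5, 18, -8]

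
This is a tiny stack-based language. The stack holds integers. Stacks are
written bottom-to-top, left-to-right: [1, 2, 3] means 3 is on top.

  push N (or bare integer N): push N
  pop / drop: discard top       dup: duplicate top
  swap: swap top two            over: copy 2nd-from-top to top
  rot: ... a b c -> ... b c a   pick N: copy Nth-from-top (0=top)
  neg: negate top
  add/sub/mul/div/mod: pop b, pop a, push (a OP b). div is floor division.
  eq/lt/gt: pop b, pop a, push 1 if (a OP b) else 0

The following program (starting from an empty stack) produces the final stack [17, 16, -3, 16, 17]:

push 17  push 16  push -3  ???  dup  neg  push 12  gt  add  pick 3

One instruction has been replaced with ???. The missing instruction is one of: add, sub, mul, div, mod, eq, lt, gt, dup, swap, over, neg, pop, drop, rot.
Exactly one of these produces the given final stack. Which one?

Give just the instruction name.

Stack before ???: [17, 16, -3]
Stack after ???:  [17, 16, -3, 16]
The instruction that transforms [17, 16, -3] -> [17, 16, -3, 16] is: over

Answer: over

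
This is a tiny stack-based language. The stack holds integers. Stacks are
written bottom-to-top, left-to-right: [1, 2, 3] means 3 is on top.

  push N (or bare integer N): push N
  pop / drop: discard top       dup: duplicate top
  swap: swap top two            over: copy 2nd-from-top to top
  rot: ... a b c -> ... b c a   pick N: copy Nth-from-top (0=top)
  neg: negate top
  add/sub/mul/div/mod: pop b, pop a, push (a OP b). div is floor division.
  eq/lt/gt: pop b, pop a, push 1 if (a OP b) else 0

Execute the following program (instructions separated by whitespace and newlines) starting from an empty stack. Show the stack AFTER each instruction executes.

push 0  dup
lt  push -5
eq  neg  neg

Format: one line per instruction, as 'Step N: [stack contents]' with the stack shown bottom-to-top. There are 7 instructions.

Step 1: [0]
Step 2: [0, 0]
Step 3: [0]
Step 4: [0, -5]
Step 5: [0]
Step 6: [0]
Step 7: [0]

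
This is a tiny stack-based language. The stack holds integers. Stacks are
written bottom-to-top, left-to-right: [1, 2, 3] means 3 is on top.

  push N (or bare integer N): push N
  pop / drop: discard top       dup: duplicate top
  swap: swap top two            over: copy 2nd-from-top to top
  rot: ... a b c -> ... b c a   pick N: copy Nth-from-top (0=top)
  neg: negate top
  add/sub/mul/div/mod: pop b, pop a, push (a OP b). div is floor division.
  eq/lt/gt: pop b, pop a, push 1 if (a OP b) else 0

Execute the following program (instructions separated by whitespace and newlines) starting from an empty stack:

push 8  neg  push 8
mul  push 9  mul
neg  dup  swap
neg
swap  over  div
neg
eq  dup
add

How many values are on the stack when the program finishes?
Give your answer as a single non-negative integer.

Answer: 1

Derivation:
After 'push 8': stack = [8] (depth 1)
After 'neg': stack = [-8] (depth 1)
After 'push 8': stack = [-8, 8] (depth 2)
After 'mul': stack = [-64] (depth 1)
After 'push 9': stack = [-64, 9] (depth 2)
After 'mul': stack = [-576] (depth 1)
After 'neg': stack = [576] (depth 1)
After 'dup': stack = [576, 576] (depth 2)
After 'swap': stack = [576, 576] (depth 2)
After 'neg': stack = [576, -576] (depth 2)
After 'swap': stack = [-576, 576] (depth 2)
After 'over': stack = [-576, 576, -576] (depth 3)
After 'div': stack = [-576, -1] (depth 2)
After 'neg': stack = [-576, 1] (depth 2)
After 'eq': stack = [0] (depth 1)
After 'dup': stack = [0, 0] (depth 2)
After 'add': stack = [0] (depth 1)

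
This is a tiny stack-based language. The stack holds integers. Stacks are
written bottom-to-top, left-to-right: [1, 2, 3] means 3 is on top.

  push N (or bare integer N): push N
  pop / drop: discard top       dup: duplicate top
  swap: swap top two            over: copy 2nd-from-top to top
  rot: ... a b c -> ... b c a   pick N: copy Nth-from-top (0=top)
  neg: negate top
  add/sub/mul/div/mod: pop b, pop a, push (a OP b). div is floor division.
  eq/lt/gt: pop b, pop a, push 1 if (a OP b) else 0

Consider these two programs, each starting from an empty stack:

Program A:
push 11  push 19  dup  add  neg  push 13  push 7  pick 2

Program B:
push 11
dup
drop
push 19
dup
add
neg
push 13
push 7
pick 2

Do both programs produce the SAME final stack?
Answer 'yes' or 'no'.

Answer: yes

Derivation:
Program A trace:
  After 'push 11': [11]
  After 'push 19': [11, 19]
  After 'dup': [11, 19, 19]
  After 'add': [11, 38]
  After 'neg': [11, -38]
  After 'push 13': [11, -38, 13]
  After 'push 7': [11, -38, 13, 7]
  After 'pick 2': [11, -38, 13, 7, -38]
Program A final stack: [11, -38, 13, 7, -38]

Program B trace:
  After 'push 11': [11]
  After 'dup': [11, 11]
  After 'drop': [11]
  After 'push 19': [11, 19]
  After 'dup': [11, 19, 19]
  After 'add': [11, 38]
  After 'neg': [11, -38]
  After 'push 13': [11, -38, 13]
  After 'push 7': [11, -38, 13, 7]
  After 'pick 2': [11, -38, 13, 7, -38]
Program B final stack: [11, -38, 13, 7, -38]
Same: yes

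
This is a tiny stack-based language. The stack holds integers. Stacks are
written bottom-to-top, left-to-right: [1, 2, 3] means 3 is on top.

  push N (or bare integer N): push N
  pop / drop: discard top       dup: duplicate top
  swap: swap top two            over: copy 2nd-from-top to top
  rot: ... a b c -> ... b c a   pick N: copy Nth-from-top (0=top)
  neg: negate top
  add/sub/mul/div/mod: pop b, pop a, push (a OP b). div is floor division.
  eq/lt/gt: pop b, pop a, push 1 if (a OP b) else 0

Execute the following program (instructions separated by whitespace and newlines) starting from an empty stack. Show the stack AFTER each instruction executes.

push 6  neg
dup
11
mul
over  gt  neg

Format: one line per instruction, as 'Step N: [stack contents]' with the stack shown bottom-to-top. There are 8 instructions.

Step 1: [6]
Step 2: [-6]
Step 3: [-6, -6]
Step 4: [-6, -6, 11]
Step 5: [-6, -66]
Step 6: [-6, -66, -6]
Step 7: [-6, 0]
Step 8: [-6, 0]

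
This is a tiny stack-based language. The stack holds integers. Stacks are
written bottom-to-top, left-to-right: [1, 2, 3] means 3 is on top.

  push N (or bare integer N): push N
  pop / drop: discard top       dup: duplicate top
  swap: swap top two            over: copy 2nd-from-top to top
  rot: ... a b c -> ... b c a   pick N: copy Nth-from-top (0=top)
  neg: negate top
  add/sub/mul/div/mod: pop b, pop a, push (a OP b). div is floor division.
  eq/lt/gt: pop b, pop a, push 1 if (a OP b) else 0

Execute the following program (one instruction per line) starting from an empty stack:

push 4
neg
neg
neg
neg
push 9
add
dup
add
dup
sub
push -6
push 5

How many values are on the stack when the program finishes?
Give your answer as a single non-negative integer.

After 'push 4': stack = [4] (depth 1)
After 'neg': stack = [-4] (depth 1)
After 'neg': stack = [4] (depth 1)
After 'neg': stack = [-4] (depth 1)
After 'neg': stack = [4] (depth 1)
After 'push 9': stack = [4, 9] (depth 2)
After 'add': stack = [13] (depth 1)
After 'dup': stack = [13, 13] (depth 2)
After 'add': stack = [26] (depth 1)
After 'dup': stack = [26, 26] (depth 2)
After 'sub': stack = [0] (depth 1)
After 'push -6': stack = [0, -6] (depth 2)
After 'push 5': stack = [0, -6, 5] (depth 3)

Answer: 3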